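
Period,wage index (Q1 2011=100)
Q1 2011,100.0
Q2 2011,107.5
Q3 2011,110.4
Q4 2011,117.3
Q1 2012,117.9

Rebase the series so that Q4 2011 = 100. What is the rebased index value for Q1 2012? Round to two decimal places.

Rebased(Q1 2012) = 117.9 / 117.3 × 100 = 100.5115

100.51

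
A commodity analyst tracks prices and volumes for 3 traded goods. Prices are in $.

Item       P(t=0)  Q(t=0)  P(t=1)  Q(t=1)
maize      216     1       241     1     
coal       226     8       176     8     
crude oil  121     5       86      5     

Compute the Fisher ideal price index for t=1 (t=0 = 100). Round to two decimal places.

79.08

Laspeyres component (base-period weights):
ΣP(t=1)Q(t=0) = 241×1 + 176×8 + 86×5 = 241 + 1408 + 430 = 2079
ΣP(t=0)Q(t=0) = 216×1 + 226×8 + 121×5 = 216 + 1808 + 605 = 2629
L = 2079 / 2629 × 100 = 79.0795
Paasche component (current-period weights):
ΣP(t=1)Q(t=1) = 241×1 + 176×8 + 86×5 = 241 + 1408 + 430 = 2079
ΣP(t=0)Q(t=1) = 216×1 + 226×8 + 121×5 = 216 + 1808 + 605 = 2629
P = 2079 / 2629 × 100 = 79.0795
Fisher = √(L × P) = √(79.0795 × 79.0795) = 79.0795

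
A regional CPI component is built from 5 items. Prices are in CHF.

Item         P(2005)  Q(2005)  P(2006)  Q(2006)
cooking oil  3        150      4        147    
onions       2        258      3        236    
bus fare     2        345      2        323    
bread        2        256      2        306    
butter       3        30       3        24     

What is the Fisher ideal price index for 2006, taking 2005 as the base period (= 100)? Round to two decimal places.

117.57

Laspeyres component (base-period weights):
ΣP(2006)Q(2005) = 4×150 + 3×258 + 2×345 + 2×256 + 3×30 = 600 + 774 + 690 + 512 + 90 = 2666
ΣP(2005)Q(2005) = 3×150 + 2×258 + 2×345 + 2×256 + 3×30 = 450 + 516 + 690 + 512 + 90 = 2258
L = 2666 / 2258 × 100 = 118.0691
Paasche component (current-period weights):
ΣP(2006)Q(2006) = 4×147 + 3×236 + 2×323 + 2×306 + 3×24 = 588 + 708 + 646 + 612 + 72 = 2626
ΣP(2005)Q(2006) = 3×147 + 2×236 + 2×323 + 2×306 + 3×24 = 441 + 472 + 646 + 612 + 72 = 2243
P = 2626 / 2243 × 100 = 117.0753
Fisher = √(L × P) = √(118.0691 × 117.0753) = 117.5712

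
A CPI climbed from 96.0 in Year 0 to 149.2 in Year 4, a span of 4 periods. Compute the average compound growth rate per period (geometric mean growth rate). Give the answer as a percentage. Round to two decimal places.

Growth factor = (149.2/96.0)^(1/4) = (1.554167)^(1/4) = 1.116540
Growth rate = 1.116540 − 1 = 0.116540 = 11.6540%

11.65%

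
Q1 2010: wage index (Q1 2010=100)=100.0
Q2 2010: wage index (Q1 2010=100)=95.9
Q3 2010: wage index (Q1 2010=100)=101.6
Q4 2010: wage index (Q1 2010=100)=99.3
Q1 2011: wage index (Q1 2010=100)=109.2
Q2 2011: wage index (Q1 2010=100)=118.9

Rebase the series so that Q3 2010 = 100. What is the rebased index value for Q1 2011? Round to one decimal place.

107.5

Rebased(Q1 2011) = 109.2 / 101.6 × 100 = 107.4803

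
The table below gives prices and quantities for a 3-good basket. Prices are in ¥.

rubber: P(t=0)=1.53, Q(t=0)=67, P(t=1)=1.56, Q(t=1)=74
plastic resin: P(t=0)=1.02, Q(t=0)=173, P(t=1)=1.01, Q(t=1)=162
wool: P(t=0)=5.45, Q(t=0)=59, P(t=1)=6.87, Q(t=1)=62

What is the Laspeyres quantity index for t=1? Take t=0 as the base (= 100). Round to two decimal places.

Laspeyres quantity index uses base-period prices as weights.
ΣP(t=0)·Q(t=1) = 1.53×74 + 1.02×162 + 5.45×62 = 113.22 + 165.24 + 337.9 = 616.36
ΣP(t=0)·Q(t=0) = 1.53×67 + 1.02×173 + 5.45×59 = 102.51 + 176.46 + 321.55 = 600.52
Index = 616.36 / 600.52 × 100 = 102.6377

102.64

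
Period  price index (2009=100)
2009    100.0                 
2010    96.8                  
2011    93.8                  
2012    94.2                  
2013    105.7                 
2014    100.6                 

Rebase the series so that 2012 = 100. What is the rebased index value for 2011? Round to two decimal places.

99.58

Rebased(2011) = 93.8 / 94.2 × 100 = 99.5754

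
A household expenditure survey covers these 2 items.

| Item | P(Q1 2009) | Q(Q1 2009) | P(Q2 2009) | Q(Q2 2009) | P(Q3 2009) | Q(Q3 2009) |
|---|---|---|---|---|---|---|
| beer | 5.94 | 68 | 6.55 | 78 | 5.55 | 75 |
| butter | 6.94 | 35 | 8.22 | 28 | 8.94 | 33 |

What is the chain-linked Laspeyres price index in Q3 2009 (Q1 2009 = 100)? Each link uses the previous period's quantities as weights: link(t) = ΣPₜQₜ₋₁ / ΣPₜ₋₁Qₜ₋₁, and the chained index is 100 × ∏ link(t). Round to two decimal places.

Link Q1 2009→Q2 2009:
ΣP(Q2 2009)Q(Q1 2009) = 6.55×68 + 8.22×35 = 445.4 + 287.7 = 733.1
ΣP(Q1 2009)Q(Q1 2009) = 5.94×68 + 6.94×35 = 403.92 + 242.9 = 646.82
link = 733.1/646.82 = 1.133391
Link Q2 2009→Q3 2009:
ΣP(Q3 2009)Q(Q2 2009) = 5.55×78 + 8.94×28 = 432.9 + 250.32 = 683.22
ΣP(Q2 2009)Q(Q2 2009) = 6.55×78 + 8.22×28 = 510.9 + 230.16 = 741.06
link = 683.22/741.06 = 0.921950
Chained index = 100 × 1.133391 × 0.921950 = 104.4929

104.49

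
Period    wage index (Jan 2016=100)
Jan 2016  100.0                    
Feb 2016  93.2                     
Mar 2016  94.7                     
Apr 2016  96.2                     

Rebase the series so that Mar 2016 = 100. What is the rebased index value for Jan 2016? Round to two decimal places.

105.60

Rebased(Jan 2016) = 100.0 / 94.7 × 100 = 105.5966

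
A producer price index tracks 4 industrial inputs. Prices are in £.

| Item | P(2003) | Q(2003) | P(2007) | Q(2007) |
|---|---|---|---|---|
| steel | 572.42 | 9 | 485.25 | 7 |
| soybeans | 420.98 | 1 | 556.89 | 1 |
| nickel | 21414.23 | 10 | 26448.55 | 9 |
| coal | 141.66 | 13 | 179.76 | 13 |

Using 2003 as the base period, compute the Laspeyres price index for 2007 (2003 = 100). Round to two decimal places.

122.65

Laspeyres price index uses base-period quantities as weights.
ΣP(2007)·Q(2003) = 485.25×9 + 556.89×1 + 26448.55×10 + 179.76×13 = 4367.25 + 556.89 + 264485.5 + 2336.88 = 271746.52
ΣP(2003)·Q(2003) = 572.42×9 + 420.98×1 + 21414.23×10 + 141.66×13 = 5151.78 + 420.98 + 214142.3 + 1841.58 = 221556.64
Index = 271746.52 / 221556.64 × 100 = 122.6533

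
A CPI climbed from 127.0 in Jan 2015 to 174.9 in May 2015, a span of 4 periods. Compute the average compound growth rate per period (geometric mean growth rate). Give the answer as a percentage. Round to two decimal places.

8.33%

Growth factor = (174.9/127.0)^(1/4) = (1.377165)^(1/4) = 1.083294
Growth rate = 1.083294 − 1 = 0.083294 = 8.3294%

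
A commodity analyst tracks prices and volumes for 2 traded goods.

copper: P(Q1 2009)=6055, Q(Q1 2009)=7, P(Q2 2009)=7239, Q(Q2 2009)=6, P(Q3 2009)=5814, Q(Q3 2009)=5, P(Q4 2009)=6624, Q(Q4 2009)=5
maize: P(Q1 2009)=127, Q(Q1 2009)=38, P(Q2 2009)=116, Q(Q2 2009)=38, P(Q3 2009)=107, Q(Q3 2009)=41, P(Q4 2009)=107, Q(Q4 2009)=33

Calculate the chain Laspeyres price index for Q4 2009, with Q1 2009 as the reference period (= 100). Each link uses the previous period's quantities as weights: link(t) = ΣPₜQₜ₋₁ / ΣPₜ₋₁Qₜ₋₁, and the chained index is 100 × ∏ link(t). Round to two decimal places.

106.48

Link Q1 2009→Q2 2009:
ΣP(Q2 2009)Q(Q1 2009) = 7239×7 + 116×38 = 50673 + 4408 = 55081
ΣP(Q1 2009)Q(Q1 2009) = 6055×7 + 127×38 = 42385 + 4826 = 47211
link = 55081/47211 = 1.166698
Link Q2 2009→Q3 2009:
ΣP(Q3 2009)Q(Q2 2009) = 5814×6 + 107×38 = 34884 + 4066 = 38950
ΣP(Q2 2009)Q(Q2 2009) = 7239×6 + 116×38 = 43434 + 4408 = 47842
link = 38950/47842 = 0.814138
Link Q3 2009→Q4 2009:
ΣP(Q4 2009)Q(Q3 2009) = 6624×5 + 107×41 = 33120 + 4387 = 37507
ΣP(Q3 2009)Q(Q3 2009) = 5814×5 + 107×41 = 29070 + 4387 = 33457
link = 37507/33457 = 1.121051
Chained index = 100 × 1.166698 × 0.814138 × 1.121051 = 106.4834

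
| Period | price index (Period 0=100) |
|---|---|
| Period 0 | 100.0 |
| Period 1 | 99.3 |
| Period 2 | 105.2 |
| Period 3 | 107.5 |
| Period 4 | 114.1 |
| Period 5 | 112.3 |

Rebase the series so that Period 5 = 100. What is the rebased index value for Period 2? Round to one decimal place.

Rebased(Period 2) = 105.2 / 112.3 × 100 = 93.6776

93.7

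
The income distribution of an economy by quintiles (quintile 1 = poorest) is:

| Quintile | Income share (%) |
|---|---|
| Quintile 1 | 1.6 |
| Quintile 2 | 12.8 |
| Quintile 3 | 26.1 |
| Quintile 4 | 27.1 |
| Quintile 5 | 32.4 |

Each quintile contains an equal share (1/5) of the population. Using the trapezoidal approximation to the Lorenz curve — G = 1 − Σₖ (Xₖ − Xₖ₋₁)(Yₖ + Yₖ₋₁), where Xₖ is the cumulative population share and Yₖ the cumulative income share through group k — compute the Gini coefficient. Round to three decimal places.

0.304

Cumulative income shares Yₖ: 0.0160, 0.1440, 0.4050, 0.6760, 1.0000
Σ (Xₖ−Xₖ₋₁)(Yₖ+Yₖ₋₁) = (1/5)(0.0160+0.0000) + (1/5)(0.1440+0.0160) + (1/5)(0.4050+0.1440) + (1/5)(0.6760+0.4050) + (1/5)(1.0000+0.6760)
  = 0.0032 + 0.0320 + 0.1098 + 0.2162 + 0.3352 = 0.6964
G = 1 − 0.6964 = 0.3036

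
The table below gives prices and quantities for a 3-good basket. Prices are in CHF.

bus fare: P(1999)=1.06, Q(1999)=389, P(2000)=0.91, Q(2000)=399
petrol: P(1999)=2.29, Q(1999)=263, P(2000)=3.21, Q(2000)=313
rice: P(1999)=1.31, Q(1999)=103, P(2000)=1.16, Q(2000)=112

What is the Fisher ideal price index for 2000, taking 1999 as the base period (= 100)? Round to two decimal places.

115.52

Laspeyres component (base-period weights):
ΣP(2000)Q(1999) = 0.91×389 + 3.21×263 + 1.16×103 = 353.99 + 844.23 + 119.48 = 1317.7
ΣP(1999)Q(1999) = 1.06×389 + 2.29×263 + 1.31×103 = 412.34 + 602.27 + 134.93 = 1149.54
L = 1317.7 / 1149.54 × 100 = 114.6285
Paasche component (current-period weights):
ΣP(2000)Q(2000) = 0.91×399 + 3.21×313 + 1.16×112 = 363.09 + 1004.73 + 129.92 = 1497.74
ΣP(1999)Q(2000) = 1.06×399 + 2.29×313 + 1.31×112 = 422.94 + 716.77 + 146.72 = 1286.43
P = 1497.74 / 1286.43 × 100 = 116.4261
Fisher = √(L × P) = √(114.6285 × 116.4261) = 115.5238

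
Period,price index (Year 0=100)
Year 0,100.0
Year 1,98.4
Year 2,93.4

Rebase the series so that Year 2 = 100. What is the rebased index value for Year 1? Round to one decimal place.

Rebased(Year 1) = 98.4 / 93.4 × 100 = 105.3533

105.4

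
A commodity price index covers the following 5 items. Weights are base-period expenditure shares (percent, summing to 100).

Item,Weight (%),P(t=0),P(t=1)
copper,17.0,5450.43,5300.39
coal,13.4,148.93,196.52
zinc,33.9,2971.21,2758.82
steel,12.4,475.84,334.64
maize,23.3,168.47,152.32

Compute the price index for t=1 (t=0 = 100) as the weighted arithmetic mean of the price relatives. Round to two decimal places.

copper: 17.0 × (5300.39/5450.43) = 17.0 × 0.972472 = 16.5320
coal: 13.4 × (196.52/148.93) = 13.4 × 1.319546 = 17.6819
zinc: 33.9 × (2758.82/2971.21) = 33.9 × 0.928517 = 31.4767
steel: 12.4 × (334.64/475.84) = 12.4 × 0.703262 = 8.7204
maize: 23.3 × (152.32/168.47) = 23.3 × 0.904137 = 21.0664
Index = Σ wᵢ·(p₁ᵢ/p₀ᵢ) = 16.5320 + 17.6819 + 31.4767 + 8.7204 + 21.0664 = 95.4775

95.48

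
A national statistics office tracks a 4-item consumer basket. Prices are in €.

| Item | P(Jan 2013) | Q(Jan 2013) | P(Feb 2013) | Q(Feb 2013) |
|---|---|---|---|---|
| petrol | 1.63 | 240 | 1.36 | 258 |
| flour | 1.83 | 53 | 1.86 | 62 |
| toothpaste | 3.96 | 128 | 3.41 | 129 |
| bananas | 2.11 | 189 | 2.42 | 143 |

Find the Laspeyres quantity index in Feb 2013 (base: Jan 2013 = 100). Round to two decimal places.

Laspeyres quantity index uses base-period prices as weights.
ΣP(Jan 2013)·Q(Feb 2013) = 1.63×258 + 1.83×62 + 3.96×129 + 2.11×143 = 420.54 + 113.46 + 510.84 + 301.73 = 1346.57
ΣP(Jan 2013)·Q(Jan 2013) = 1.63×240 + 1.83×53 + 3.96×128 + 2.11×189 = 391.2 + 96.99 + 506.88 + 398.79 = 1393.86
Index = 1346.57 / 1393.86 × 100 = 96.6073

96.61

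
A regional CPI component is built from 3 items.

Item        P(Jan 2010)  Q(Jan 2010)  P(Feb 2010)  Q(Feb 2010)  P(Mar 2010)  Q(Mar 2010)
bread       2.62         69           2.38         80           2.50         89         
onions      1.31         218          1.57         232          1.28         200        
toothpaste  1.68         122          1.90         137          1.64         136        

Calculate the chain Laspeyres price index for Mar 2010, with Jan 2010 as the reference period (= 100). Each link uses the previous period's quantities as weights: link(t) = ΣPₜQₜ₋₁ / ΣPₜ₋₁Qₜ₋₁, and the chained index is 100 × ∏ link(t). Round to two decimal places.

97.38

Link Jan 2010→Feb 2010:
ΣP(Feb 2010)Q(Jan 2010) = 2.38×69 + 1.57×218 + 1.90×122 = 164.22 + 342.26 + 231.8 = 738.28
ΣP(Jan 2010)Q(Jan 2010) = 2.62×69 + 1.31×218 + 1.68×122 = 180.78 + 285.58 + 204.96 = 671.32
link = 738.28/671.32 = 1.099744
Link Feb 2010→Mar 2010:
ΣP(Mar 2010)Q(Feb 2010) = 2.50×80 + 1.28×232 + 1.64×137 = 200 + 296.96 + 224.68 = 721.64
ΣP(Feb 2010)Q(Feb 2010) = 2.38×80 + 1.57×232 + 1.90×137 = 190.4 + 364.24 + 260.3 = 814.94
link = 721.64/814.94 = 0.885513
Chained index = 100 × 1.099744 × 0.885513 = 97.3837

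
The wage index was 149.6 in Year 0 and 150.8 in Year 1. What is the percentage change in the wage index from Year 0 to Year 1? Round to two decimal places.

0.80%

Change = (150.8 − 149.6) / 149.6 × 100
       = 1.2 / 149.6 × 100 = 0.8021%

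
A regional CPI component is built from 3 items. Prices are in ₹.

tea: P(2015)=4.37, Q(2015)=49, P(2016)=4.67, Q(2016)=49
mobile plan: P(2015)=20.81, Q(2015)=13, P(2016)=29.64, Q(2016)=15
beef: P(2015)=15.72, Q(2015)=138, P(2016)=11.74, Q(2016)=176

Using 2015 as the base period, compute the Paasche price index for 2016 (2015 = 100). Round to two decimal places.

Paasche price index uses current-period quantities as weights.
ΣP(2016)·Q(2016) = 4.67×49 + 29.64×15 + 11.74×176 = 228.83 + 444.6 + 2066.24 = 2739.67
ΣP(2015)·Q(2016) = 4.37×49 + 20.81×15 + 15.72×176 = 214.13 + 312.15 + 2766.72 = 3293
Index = 2739.67 / 3293 × 100 = 83.1968

83.20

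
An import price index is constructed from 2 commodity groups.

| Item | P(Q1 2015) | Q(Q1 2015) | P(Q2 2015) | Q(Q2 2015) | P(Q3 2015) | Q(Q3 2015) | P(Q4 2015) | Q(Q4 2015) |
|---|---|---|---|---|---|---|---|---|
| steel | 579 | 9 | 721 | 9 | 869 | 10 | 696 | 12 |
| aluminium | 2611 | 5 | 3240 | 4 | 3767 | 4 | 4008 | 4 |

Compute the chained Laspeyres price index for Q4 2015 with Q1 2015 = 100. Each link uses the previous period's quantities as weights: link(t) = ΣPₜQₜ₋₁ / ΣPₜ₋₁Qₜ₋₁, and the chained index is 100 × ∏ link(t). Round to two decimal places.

141.47

Link Q1 2015→Q2 2015:
ΣP(Q2 2015)Q(Q1 2015) = 721×9 + 3240×5 = 6489 + 16200 = 22689
ΣP(Q1 2015)Q(Q1 2015) = 579×9 + 2611×5 = 5211 + 13055 = 18266
link = 22689/18266 = 1.242144
Link Q2 2015→Q3 2015:
ΣP(Q3 2015)Q(Q2 2015) = 869×9 + 3767×4 = 7821 + 15068 = 22889
ΣP(Q2 2015)Q(Q2 2015) = 721×9 + 3240×4 = 6489 + 12960 = 19449
link = 22889/19449 = 1.176873
Link Q3 2015→Q4 2015:
ΣP(Q4 2015)Q(Q3 2015) = 696×10 + 4008×4 = 6960 + 16032 = 22992
ΣP(Q3 2015)Q(Q3 2015) = 869×10 + 3767×4 = 8690 + 15068 = 23758
link = 22992/23758 = 0.967758
Chained index = 100 × 1.242144 × 1.176873 × 0.967758 = 141.4713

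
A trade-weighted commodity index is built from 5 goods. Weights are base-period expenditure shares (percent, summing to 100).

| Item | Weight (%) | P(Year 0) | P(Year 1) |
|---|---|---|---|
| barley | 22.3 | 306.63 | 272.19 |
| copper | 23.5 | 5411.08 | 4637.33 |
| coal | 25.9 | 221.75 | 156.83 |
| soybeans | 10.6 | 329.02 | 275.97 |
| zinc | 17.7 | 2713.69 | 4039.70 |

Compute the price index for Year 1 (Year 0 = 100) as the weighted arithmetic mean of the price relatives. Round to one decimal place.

barley: 22.3 × (272.19/306.63) = 22.3 × 0.887682 = 19.7953
copper: 23.5 × (4637.33/5411.08) = 23.5 × 0.857006 = 20.1396
coal: 25.9 × (156.83/221.75) = 25.9 × 0.707238 = 18.3175
soybeans: 10.6 × (275.97/329.02) = 10.6 × 0.838764 = 8.8909
zinc: 17.7 × (4039.70/2713.69) = 17.7 × 1.488637 = 26.3489
Index = Σ wᵢ·(p₁ᵢ/p₀ᵢ) = 19.7953 + 20.1396 + 18.3175 + 8.8909 + 26.3489 = 93.4922

93.5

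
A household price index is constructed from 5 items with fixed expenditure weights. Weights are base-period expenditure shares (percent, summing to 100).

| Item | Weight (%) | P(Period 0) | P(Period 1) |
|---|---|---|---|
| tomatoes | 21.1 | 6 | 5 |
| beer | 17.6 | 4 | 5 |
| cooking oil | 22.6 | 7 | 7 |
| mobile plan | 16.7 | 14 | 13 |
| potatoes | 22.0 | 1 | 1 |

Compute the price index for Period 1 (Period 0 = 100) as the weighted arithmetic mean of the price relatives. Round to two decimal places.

99.69

tomatoes: 21.1 × (5/6) = 21.1 × 0.833333 = 17.5833
beer: 17.6 × (5/4) = 17.6 × 1.250000 = 22.0000
cooking oil: 22.6 × (7/7) = 22.6 × 1.000000 = 22.6000
mobile plan: 16.7 × (13/14) = 16.7 × 0.928571 = 15.5071
potatoes: 22.0 × (1/1) = 22.0 × 1.000000 = 22.0000
Index = Σ wᵢ·(p₁ᵢ/p₀ᵢ) = 17.5833 + 22.0000 + 22.6000 + 15.5071 + 22.0000 = 99.6905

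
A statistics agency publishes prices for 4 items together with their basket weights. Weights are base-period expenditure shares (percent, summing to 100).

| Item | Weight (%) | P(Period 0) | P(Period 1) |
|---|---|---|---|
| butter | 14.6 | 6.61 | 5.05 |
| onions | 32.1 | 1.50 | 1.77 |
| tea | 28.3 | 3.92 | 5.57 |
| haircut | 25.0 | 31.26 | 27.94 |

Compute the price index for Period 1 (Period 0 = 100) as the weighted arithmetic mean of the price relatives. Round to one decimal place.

111.6

butter: 14.6 × (5.05/6.61) = 14.6 × 0.763994 = 11.1543
onions: 32.1 × (1.77/1.50) = 32.1 × 1.180000 = 37.8780
tea: 28.3 × (5.57/3.92) = 28.3 × 1.420918 = 40.2120
haircut: 25.0 × (27.94/31.26) = 25.0 × 0.893794 = 22.3448
Index = Σ wᵢ·(p₁ᵢ/p₀ᵢ) = 11.1543 + 37.8780 + 40.2120 + 22.3448 = 111.5892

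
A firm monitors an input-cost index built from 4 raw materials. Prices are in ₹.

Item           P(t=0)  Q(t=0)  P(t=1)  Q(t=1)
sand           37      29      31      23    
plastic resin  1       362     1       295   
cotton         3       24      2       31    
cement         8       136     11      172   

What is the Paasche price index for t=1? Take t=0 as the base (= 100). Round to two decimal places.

Paasche price index uses current-period quantities as weights.
ΣP(t=1)·Q(t=1) = 31×23 + 1×295 + 2×31 + 11×172 = 713 + 295 + 62 + 1892 = 2962
ΣP(t=0)·Q(t=1) = 37×23 + 1×295 + 3×31 + 8×172 = 851 + 295 + 93 + 1376 = 2615
Index = 2962 / 2615 × 100 = 113.2696

113.27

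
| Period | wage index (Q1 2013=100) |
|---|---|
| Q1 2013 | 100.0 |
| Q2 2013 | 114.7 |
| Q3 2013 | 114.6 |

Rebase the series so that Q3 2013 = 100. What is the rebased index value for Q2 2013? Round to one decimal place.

Rebased(Q2 2013) = 114.7 / 114.6 × 100 = 100.0873

100.1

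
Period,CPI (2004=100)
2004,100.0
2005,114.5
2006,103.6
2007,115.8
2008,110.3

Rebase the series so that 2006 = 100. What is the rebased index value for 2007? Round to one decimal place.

111.8

Rebased(2007) = 115.8 / 103.6 × 100 = 111.7761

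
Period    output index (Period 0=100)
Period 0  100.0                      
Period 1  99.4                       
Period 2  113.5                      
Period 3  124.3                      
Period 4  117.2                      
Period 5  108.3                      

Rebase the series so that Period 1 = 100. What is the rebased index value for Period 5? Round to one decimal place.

109.0

Rebased(Period 5) = 108.3 / 99.4 × 100 = 108.9537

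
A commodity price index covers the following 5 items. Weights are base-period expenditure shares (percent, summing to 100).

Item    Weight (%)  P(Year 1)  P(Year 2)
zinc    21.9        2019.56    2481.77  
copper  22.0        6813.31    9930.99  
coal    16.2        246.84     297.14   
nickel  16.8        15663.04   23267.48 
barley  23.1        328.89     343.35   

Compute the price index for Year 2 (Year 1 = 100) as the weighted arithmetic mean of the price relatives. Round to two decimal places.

zinc: 21.9 × (2481.77/2019.56) = 21.9 × 1.228867 = 26.9122
copper: 22.0 × (9930.99/6813.31) = 22.0 × 1.457587 = 32.0669
coal: 16.2 × (297.14/246.84) = 16.2 × 1.203776 = 19.5012
nickel: 16.8 × (23267.48/15663.04) = 16.8 × 1.485502 = 24.9564
barley: 23.1 × (343.35/328.89) = 23.1 × 1.043966 = 24.1156
Index = Σ wᵢ·(p₁ᵢ/p₀ᵢ) = 26.9122 + 32.0669 + 19.5012 + 24.9564 + 24.1156 = 127.5523

127.55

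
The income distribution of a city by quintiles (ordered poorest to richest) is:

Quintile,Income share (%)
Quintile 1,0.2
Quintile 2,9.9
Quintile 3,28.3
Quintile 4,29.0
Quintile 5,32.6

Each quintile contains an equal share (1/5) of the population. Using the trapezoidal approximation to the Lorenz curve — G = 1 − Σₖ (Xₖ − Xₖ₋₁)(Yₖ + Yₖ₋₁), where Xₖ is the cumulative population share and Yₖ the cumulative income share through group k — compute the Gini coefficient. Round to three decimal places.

Cumulative income shares Yₖ: 0.0020, 0.1010, 0.3840, 0.6740, 1.0000
Σ (Xₖ−Xₖ₋₁)(Yₖ+Yₖ₋₁) = (1/5)(0.0020+0.0000) + (1/5)(0.1010+0.0020) + (1/5)(0.3840+0.1010) + (1/5)(0.6740+0.3840) + (1/5)(1.0000+0.6740)
  = 0.0004 + 0.0206 + 0.0970 + 0.2116 + 0.3348 = 0.6644
G = 1 − 0.6644 = 0.3356

0.336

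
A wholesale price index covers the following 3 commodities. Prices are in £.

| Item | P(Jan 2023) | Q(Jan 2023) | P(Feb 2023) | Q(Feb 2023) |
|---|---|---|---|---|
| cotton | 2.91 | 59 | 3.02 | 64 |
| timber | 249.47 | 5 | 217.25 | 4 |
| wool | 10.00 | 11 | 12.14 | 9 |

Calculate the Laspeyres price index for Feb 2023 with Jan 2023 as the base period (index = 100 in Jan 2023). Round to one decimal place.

Laspeyres price index uses base-period quantities as weights.
ΣP(Feb 2023)·Q(Jan 2023) = 3.02×59 + 217.25×5 + 12.14×11 = 178.18 + 1086.25 + 133.54 = 1397.97
ΣP(Jan 2023)·Q(Jan 2023) = 2.91×59 + 249.47×5 + 10.00×11 = 171.69 + 1247.35 + 110 = 1529.04
Index = 1397.97 / 1529.04 × 100 = 91.4280

91.4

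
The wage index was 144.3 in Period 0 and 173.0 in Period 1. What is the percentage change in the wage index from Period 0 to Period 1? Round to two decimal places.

Change = (173.0 − 144.3) / 144.3 × 100
       = 28.7 / 144.3 × 100 = 19.8891%

19.89%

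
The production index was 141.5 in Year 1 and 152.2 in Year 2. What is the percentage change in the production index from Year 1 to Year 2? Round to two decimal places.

Change = (152.2 − 141.5) / 141.5 × 100
       = 10.7 / 141.5 × 100 = 7.5618%

7.56%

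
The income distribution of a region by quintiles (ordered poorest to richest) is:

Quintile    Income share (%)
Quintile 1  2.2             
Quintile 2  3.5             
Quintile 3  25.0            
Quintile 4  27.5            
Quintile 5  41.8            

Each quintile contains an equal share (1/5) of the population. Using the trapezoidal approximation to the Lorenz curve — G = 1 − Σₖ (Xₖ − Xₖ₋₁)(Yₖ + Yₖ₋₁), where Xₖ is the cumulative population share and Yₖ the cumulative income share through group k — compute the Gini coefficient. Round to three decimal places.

0.413

Cumulative income shares Yₖ: 0.0220, 0.0570, 0.3070, 0.5820, 1.0000
Σ (Xₖ−Xₖ₋₁)(Yₖ+Yₖ₋₁) = (1/5)(0.0220+0.0000) + (1/5)(0.0570+0.0220) + (1/5)(0.3070+0.0570) + (1/5)(0.5820+0.3070) + (1/5)(1.0000+0.5820)
  = 0.0044 + 0.0158 + 0.0728 + 0.1778 + 0.3164 = 0.5872
G = 1 − 0.5872 = 0.4128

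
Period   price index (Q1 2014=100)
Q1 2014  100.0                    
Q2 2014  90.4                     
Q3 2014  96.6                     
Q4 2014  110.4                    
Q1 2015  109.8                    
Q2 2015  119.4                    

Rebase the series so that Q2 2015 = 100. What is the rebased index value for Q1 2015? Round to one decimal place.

92.0

Rebased(Q1 2015) = 109.8 / 119.4 × 100 = 91.9598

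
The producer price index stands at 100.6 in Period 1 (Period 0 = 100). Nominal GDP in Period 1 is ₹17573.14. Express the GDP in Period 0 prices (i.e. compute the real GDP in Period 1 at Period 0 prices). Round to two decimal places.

17468.33

Real = Nominal ÷ (Index/100) = 17573.14 ÷ (100.6/100)
     = 17573.14 ÷ 1.006 = 17468.3300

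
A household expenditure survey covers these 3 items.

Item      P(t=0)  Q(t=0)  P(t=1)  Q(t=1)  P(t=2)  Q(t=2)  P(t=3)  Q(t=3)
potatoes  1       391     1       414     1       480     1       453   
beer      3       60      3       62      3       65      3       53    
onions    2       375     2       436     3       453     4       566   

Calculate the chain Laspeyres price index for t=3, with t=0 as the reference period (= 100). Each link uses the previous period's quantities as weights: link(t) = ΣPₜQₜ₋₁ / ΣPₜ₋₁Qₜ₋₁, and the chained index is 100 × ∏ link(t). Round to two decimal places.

Link t=0→t=1:
ΣP(t=1)Q(t=0) = 1×391 + 3×60 + 2×375 = 391 + 180 + 750 = 1321
ΣP(t=0)Q(t=0) = 1×391 + 3×60 + 2×375 = 391 + 180 + 750 = 1321
link = 1321/1321 = 1.000000
Link t=1→t=2:
ΣP(t=2)Q(t=1) = 1×414 + 3×62 + 3×436 = 414 + 186 + 1308 = 1908
ΣP(t=1)Q(t=1) = 1×414 + 3×62 + 2×436 = 414 + 186 + 872 = 1472
link = 1908/1472 = 1.296196
Link t=2→t=3:
ΣP(t=3)Q(t=2) = 1×480 + 3×65 + 4×453 = 480 + 195 + 1812 = 2487
ΣP(t=2)Q(t=2) = 1×480 + 3×65 + 3×453 = 480 + 195 + 1359 = 2034
link = 2487/2034 = 1.222714
Chained index = 100 × 1.000000 × 1.296196 × 1.222714 = 158.4876

158.49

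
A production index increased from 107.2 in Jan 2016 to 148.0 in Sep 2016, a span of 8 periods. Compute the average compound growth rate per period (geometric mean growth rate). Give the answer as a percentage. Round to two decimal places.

4.11%

Growth factor = (148.0/107.2)^(1/8) = (1.380597)^(1/8) = 1.041138
Growth rate = 1.041138 − 1 = 0.041138 = 4.1138%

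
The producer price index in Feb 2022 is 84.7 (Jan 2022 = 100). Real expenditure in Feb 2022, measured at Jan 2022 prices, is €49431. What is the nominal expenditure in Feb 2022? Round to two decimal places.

41868.06

Nominal = Real × (Index/100) = 49431 × (84.7/100)
        = 49431 × 0.847 = 41868.0570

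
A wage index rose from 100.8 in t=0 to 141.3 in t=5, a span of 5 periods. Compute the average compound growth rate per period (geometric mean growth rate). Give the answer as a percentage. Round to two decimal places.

Growth factor = (141.3/100.8)^(1/5) = (1.401786)^(1/5) = 1.069883
Growth rate = 1.069883 − 1 = 0.069883 = 6.9883%

6.99%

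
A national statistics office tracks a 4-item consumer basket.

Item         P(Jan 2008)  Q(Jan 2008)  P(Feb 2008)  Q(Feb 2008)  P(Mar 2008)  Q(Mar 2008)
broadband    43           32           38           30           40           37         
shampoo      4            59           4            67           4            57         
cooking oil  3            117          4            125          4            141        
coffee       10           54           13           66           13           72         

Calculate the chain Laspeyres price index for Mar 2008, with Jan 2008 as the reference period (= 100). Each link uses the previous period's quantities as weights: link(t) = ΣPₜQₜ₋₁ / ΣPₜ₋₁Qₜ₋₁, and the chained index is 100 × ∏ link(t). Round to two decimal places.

107.03

Link Jan 2008→Feb 2008:
ΣP(Feb 2008)Q(Jan 2008) = 38×32 + 4×59 + 4×117 + 13×54 = 1216 + 236 + 468 + 702 = 2622
ΣP(Jan 2008)Q(Jan 2008) = 43×32 + 4×59 + 3×117 + 10×54 = 1376 + 236 + 351 + 540 = 2503
link = 2622/2503 = 1.047543
Link Feb 2008→Mar 2008:
ΣP(Mar 2008)Q(Feb 2008) = 40×30 + 4×67 + 4×125 + 13×66 = 1200 + 268 + 500 + 858 = 2826
ΣP(Feb 2008)Q(Feb 2008) = 38×30 + 4×67 + 4×125 + 13×66 = 1140 + 268 + 500 + 858 = 2766
link = 2826/2766 = 1.021692
Chained index = 100 × 1.047543 × 1.021692 = 107.0266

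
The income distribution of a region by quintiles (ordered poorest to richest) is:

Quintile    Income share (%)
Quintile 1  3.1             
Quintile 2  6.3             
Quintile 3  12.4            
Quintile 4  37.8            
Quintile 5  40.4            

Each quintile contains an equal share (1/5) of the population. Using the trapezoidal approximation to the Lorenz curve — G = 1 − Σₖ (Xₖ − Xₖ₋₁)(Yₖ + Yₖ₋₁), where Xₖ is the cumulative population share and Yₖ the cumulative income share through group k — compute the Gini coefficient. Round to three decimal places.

0.424

Cumulative income shares Yₖ: 0.0310, 0.0940, 0.2180, 0.5960, 1.0000
Σ (Xₖ−Xₖ₋₁)(Yₖ+Yₖ₋₁) = (1/5)(0.0310+0.0000) + (1/5)(0.0940+0.0310) + (1/5)(0.2180+0.0940) + (1/5)(0.5960+0.2180) + (1/5)(1.0000+0.5960)
  = 0.0062 + 0.0250 + 0.0624 + 0.1628 + 0.3192 = 0.5756
G = 1 − 0.5756 = 0.4244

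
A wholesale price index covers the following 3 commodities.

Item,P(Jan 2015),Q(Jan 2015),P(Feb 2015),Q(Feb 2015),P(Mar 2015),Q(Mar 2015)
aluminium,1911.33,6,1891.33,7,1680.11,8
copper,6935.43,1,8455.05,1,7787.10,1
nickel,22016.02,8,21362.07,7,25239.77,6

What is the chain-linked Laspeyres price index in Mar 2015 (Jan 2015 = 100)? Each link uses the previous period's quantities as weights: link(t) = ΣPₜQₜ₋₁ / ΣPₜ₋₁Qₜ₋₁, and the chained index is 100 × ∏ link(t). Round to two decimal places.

Link Jan 2015→Feb 2015:
ΣP(Feb 2015)Q(Jan 2015) = 1891.33×6 + 8455.05×1 + 21362.07×8 = 11347.98 + 8455.05 + 170896.56 = 190699.59
ΣP(Jan 2015)Q(Jan 2015) = 1911.33×6 + 6935.43×1 + 22016.02×8 = 11467.98 + 6935.43 + 176128.16 = 194531.57
link = 190699.59/194531.57 = 0.980302
Link Feb 2015→Mar 2015:
ΣP(Mar 2015)Q(Feb 2015) = 1680.11×7 + 7787.10×1 + 25239.77×7 = 11760.77 + 7787.1 + 176678.39 = 196226.26
ΣP(Feb 2015)Q(Feb 2015) = 1891.33×7 + 8455.05×1 + 21362.07×7 = 13239.31 + 8455.05 + 149534.49 = 171228.85
link = 196226.26/171228.85 = 1.145988
Chained index = 100 × 0.980302 × 1.145988 = 112.3414

112.34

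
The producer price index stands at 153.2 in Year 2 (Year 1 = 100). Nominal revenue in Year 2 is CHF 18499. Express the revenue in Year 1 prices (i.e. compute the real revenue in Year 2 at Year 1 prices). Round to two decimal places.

Real = Nominal ÷ (Index/100) = 18499 ÷ (153.2/100)
     = 18499 ÷ 1.532 = 12075.0653

12075.07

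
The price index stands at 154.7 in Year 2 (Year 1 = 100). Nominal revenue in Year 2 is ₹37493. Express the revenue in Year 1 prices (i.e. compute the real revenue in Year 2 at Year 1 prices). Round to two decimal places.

Real = Nominal ÷ (Index/100) = 37493 ÷ (154.7/100)
     = 37493 ÷ 1.547 = 24235.9405

24235.94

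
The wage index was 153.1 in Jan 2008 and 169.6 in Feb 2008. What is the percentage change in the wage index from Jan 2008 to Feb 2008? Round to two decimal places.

10.78%

Change = (169.6 − 153.1) / 153.1 × 100
       = 16.5 / 153.1 × 100 = 10.7773%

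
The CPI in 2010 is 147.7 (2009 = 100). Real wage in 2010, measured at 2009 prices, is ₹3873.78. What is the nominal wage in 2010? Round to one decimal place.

5721.6

Nominal = Real × (Index/100) = 3873.78 × (147.7/100)
        = 3873.78 × 1.477 = 5721.5731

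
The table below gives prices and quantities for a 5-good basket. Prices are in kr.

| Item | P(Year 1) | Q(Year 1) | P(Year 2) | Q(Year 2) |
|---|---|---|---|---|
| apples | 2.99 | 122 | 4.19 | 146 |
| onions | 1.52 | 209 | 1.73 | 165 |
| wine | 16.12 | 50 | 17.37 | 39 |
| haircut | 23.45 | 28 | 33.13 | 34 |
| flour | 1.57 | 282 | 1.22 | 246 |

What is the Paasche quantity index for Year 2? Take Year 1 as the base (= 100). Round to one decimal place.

99.6

Paasche quantity index uses current-period prices as weights.
ΣP(Year 2)·Q(Year 2) = 4.19×146 + 1.73×165 + 17.37×39 + 33.13×34 + 1.22×246 = 611.74 + 285.45 + 677.43 + 1126.42 + 300.12 = 3001.16
ΣP(Year 2)·Q(Year 1) = 4.19×122 + 1.73×209 + 17.37×50 + 33.13×28 + 1.22×282 = 511.18 + 361.57 + 868.5 + 927.64 + 344.04 = 3012.93
Index = 3001.16 / 3012.93 × 100 = 99.6094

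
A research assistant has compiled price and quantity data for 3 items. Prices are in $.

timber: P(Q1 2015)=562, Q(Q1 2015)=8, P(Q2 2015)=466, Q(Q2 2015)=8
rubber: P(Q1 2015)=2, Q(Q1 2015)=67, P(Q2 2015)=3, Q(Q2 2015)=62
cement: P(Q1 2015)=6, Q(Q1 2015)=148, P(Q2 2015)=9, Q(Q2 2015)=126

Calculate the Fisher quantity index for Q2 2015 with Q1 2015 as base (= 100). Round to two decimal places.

96.69

Laspeyres component (base-period weights):
ΣP(Q1 2015)Q(Q2 2015) = 562×8 + 2×62 + 6×126 = 4496 + 124 + 756 = 5376
ΣP(Q1 2015)Q(Q1 2015) = 562×8 + 2×67 + 6×148 = 4496 + 134 + 888 = 5518
L = 5376 / 5518 × 100 = 97.4266
Paasche component (current-period weights):
ΣP(Q2 2015)Q(Q2 2015) = 466×8 + 3×62 + 9×126 = 3728 + 186 + 1134 = 5048
ΣP(Q2 2015)Q(Q1 2015) = 466×8 + 3×67 + 9×148 = 3728 + 201 + 1332 = 5261
P = 5048 / 5261 × 100 = 95.9513
Fisher = √(L × P) = √(97.4266 × 95.9513) = 96.6862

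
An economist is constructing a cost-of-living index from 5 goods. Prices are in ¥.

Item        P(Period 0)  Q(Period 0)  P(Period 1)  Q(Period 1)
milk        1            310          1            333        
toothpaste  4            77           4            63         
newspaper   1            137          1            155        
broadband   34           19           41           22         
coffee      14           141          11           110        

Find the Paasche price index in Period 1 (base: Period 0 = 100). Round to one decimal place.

Paasche price index uses current-period quantities as weights.
ΣP(Period 1)·Q(Period 1) = 1×333 + 4×63 + 1×155 + 41×22 + 11×110 = 333 + 252 + 155 + 902 + 1210 = 2852
ΣP(Period 0)·Q(Period 1) = 1×333 + 4×63 + 1×155 + 34×22 + 14×110 = 333 + 252 + 155 + 748 + 1540 = 3028
Index = 2852 / 3028 × 100 = 94.1876

94.2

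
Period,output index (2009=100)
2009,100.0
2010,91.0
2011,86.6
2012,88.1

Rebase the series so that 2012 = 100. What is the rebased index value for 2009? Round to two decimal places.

113.51

Rebased(2009) = 100.0 / 88.1 × 100 = 113.5074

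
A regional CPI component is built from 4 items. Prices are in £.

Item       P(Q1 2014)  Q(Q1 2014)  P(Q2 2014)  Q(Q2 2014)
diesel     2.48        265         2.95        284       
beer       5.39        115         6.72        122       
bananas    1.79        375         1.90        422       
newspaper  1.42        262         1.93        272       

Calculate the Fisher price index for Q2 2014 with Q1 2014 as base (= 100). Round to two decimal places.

Laspeyres component (base-period weights):
ΣP(Q2 2014)Q(Q1 2014) = 2.95×265 + 6.72×115 + 1.90×375 + 1.93×262 = 781.75 + 772.8 + 712.5 + 505.66 = 2772.71
ΣP(Q1 2014)Q(Q1 2014) = 2.48×265 + 5.39×115 + 1.79×375 + 1.42×262 = 657.2 + 619.85 + 671.25 + 372.04 = 2320.34
L = 2772.71 / 2320.34 × 100 = 119.4958
Paasche component (current-period weights):
ΣP(Q2 2014)Q(Q2 2014) = 2.95×284 + 6.72×122 + 1.90×422 + 1.93×272 = 837.8 + 819.84 + 801.8 + 524.96 = 2984.4
ΣP(Q1 2014)Q(Q2 2014) = 2.48×284 + 5.39×122 + 1.79×422 + 1.42×272 = 704.32 + 657.58 + 755.38 + 386.24 = 2503.52
P = 2984.4 / 2503.52 × 100 = 119.2082
Fisher = √(L × P) = √(119.4958 × 119.2082) = 119.3519

119.35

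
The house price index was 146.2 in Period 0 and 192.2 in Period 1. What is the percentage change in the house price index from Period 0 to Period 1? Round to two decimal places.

Change = (192.2 − 146.2) / 146.2 × 100
       = 46.0 / 146.2 × 100 = 31.4637%

31.46%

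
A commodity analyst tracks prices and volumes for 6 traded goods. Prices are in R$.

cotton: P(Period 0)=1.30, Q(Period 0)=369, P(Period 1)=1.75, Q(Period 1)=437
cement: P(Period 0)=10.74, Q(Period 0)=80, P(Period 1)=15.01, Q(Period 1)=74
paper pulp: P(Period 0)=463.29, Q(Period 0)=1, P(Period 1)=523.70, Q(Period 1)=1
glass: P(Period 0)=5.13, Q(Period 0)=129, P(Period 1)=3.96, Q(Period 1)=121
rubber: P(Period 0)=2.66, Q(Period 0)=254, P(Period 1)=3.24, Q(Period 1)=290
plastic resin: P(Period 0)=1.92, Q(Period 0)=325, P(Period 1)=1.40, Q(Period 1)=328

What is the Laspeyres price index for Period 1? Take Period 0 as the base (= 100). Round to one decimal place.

110.5

Laspeyres price index uses base-period quantities as weights.
ΣP(Period 1)·Q(Period 0) = 1.75×369 + 15.01×80 + 523.70×1 + 3.96×129 + 3.24×254 + 1.40×325 = 645.75 + 1200.8 + 523.7 + 510.84 + 822.96 + 455 = 4159.05
ΣP(Period 0)·Q(Period 0) = 1.30×369 + 10.74×80 + 463.29×1 + 5.13×129 + 2.66×254 + 1.92×325 = 479.7 + 859.2 + 463.29 + 661.77 + 675.64 + 624 = 3763.6
Index = 4159.05 / 3763.6 × 100 = 110.5072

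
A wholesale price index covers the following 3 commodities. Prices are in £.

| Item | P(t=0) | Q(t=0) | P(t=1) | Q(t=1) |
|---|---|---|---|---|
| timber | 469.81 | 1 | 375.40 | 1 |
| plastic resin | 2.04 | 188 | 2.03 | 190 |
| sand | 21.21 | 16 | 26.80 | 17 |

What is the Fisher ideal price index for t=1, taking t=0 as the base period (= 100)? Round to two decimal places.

Laspeyres component (base-period weights):
ΣP(t=1)Q(t=0) = 375.40×1 + 2.03×188 + 26.80×16 = 375.4 + 381.64 + 428.8 = 1185.84
ΣP(t=0)Q(t=0) = 469.81×1 + 2.04×188 + 21.21×16 = 469.81 + 383.52 + 339.36 = 1192.69
L = 1185.84 / 1192.69 × 100 = 99.4257
Paasche component (current-period weights):
ΣP(t=1)Q(t=1) = 375.40×1 + 2.03×190 + 26.80×17 = 375.4 + 385.7 + 455.6 = 1216.7
ΣP(t=0)Q(t=1) = 469.81×1 + 2.04×190 + 21.21×17 = 469.81 + 387.6 + 360.57 = 1217.98
P = 1216.7 / 1217.98 × 100 = 99.8949
Fisher = √(L × P) = √(99.4257 × 99.8949) = 99.6600

99.66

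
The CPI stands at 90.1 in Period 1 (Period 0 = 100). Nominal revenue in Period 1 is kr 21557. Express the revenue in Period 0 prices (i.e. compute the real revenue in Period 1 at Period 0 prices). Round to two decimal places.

Real = Nominal ÷ (Index/100) = 21557 ÷ (90.1/100)
     = 21557 ÷ 0.901 = 23925.6382

23925.64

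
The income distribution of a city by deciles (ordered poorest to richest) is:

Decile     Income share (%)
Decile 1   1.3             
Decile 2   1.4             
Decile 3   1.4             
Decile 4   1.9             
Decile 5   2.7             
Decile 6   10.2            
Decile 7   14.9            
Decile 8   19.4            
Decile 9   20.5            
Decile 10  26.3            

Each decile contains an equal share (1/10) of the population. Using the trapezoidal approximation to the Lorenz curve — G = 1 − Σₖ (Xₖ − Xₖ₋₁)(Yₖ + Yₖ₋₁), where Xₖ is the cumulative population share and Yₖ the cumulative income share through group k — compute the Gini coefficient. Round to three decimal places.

0.495

Cumulative income shares Yₖ: 0.0130, 0.0270, 0.0410, 0.0600, 0.0870, 0.1890, 0.3380, 0.5320, 0.7370, 1.0000
Σ (Xₖ−Xₖ₋₁)(Yₖ+Yₖ₋₁) = (1/10)(0.0130+0.0000) + (1/10)(0.0270+0.0130) + (1/10)(0.0410+0.0270) + (1/10)(0.0600+0.0410) + (1/10)(0.0870+0.0600) + (1/10)(0.1890+0.0870) + (1/10)(0.3380+0.1890) + (1/10)(0.5320+0.3380) + (1/10)(0.7370+0.5320) + (1/10)(1.0000+0.7370)
  = 0.0013 + 0.0040 + 0.0068 + 0.0101 + 0.0147 + 0.0276 + 0.0527 + 0.0870 + 0.1269 + 0.1737 = 0.5048
G = 1 − 0.5048 = 0.4952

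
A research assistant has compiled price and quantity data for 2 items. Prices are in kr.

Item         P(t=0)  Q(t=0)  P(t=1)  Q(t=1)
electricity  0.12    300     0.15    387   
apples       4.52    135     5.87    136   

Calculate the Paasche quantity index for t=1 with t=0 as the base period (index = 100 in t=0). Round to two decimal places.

Paasche quantity index uses current-period prices as weights.
ΣP(t=1)·Q(t=1) = 0.15×387 + 5.87×136 = 58.05 + 798.32 = 856.37
ΣP(t=1)·Q(t=0) = 0.15×300 + 5.87×135 = 45 + 792.45 = 837.45
Index = 856.37 / 837.45 × 100 = 102.2592

102.26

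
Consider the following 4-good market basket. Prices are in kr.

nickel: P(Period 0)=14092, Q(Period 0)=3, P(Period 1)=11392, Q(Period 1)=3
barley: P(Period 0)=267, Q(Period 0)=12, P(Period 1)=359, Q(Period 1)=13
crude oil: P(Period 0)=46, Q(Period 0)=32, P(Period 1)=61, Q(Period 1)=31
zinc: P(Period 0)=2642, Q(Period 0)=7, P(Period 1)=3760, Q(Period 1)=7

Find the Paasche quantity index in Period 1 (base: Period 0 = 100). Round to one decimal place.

100.4

Paasche quantity index uses current-period prices as weights.
ΣP(Period 1)·Q(Period 1) = 11392×3 + 359×13 + 61×31 + 3760×7 = 34176 + 4667 + 1891 + 26320 = 67054
ΣP(Period 1)·Q(Period 0) = 11392×3 + 359×12 + 61×32 + 3760×7 = 34176 + 4308 + 1952 + 26320 = 66756
Index = 67054 / 66756 × 100 = 100.4464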